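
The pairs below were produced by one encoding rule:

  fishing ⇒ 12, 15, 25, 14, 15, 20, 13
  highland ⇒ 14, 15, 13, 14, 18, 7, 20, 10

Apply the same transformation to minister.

f is letter #6 and maps to 12: an offset of 6. Letters become their 1-based position plus 6 (so a→7, b→8, …).
Applying it to minister: m=13→19, i=9→15, n=14→20, i=9→15, s=19→25, t=20→26, e=5→11, r=18→24.

19, 15, 20, 15, 25, 26, 11, 24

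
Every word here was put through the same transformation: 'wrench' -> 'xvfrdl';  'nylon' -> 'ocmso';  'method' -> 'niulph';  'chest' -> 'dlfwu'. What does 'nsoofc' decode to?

monkey

Shifts by position in wrench: pos 0: w→x (+1), pos 1: r→v (+4), pos 2: e→f (+1), pos 3: n→r (+4) — repeating every 2. It's a Vigenère-style cipher with numeric key [1,4]: position i shifts by key[i mod 2].
Undoing it on nsoofc: n−1=m, s−4=o, o−1=n, o−4=k, f−1=e, c−4=y.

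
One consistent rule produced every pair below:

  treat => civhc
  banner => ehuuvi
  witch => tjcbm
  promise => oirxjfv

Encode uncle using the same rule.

Each letter's alphabet position (a=0..z=25) is mapped through 23·x+7 mod 26 — an affine cipher.
On uncle: u(20)→23·20+7≡25=z; n(13)→23·13+7≡20=u; c(2)→23·2+7≡1=b; l(11)→23·11+7≡0=a; e(4)→23·4+7≡21=v (all mod 26).

zubav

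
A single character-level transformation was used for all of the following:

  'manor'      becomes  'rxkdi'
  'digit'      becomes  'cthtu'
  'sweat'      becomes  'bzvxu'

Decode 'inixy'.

rural

m(12)→r(17) and a(0)→x(23) fit y≡19x+23 (mod 26); the inverse of 19 mod 26 is 11. Each letter's alphabet position (a=0..z=25) is mapped through 19·x+23 mod 26 — an affine cipher.
Reversing it on inixy: i(8)→11·(8−23)≡17=r; n(13)→11·(13−23)≡20=u; i(8)→11·(8−23)≡17=r; x(23)→11·(23−23)≡0=a; y(24)→11·(24−23)≡11=l (all mod 26).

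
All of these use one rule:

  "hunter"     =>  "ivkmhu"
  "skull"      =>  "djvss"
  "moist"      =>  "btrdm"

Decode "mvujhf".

turkey

Treating letters as 0–25, the rule is x ↦ 9x + 23 (mod 26).
Reversing it on mvujhf: m(12)→3·(12−23)≡19=t; v(21)→3·(21−23)≡20=u; u(20)→3·(20−23)≡17=r; j(9)→3·(9−23)≡10=k; h(7)→3·(7−23)≡4=e; f(5)→3·(5−23)≡24=y (all mod 26).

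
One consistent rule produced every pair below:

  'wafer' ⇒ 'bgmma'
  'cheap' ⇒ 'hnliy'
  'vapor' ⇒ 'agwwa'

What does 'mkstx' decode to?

In wafer: w→b is +5, a→g is +6, f→m is +7, e→m is +8 — the shift increases by 1 each position. The shift increases by 1 at each position, starting from +5: 5, 6, 7, ….
Reversing it on mkstx: m−5=h, k−6=e, s−7=l, t−8=l, x−9=o.

hello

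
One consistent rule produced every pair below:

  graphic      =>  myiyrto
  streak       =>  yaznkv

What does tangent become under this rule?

Each letter shifts forward by (position + 6), i.e. 6, 7, 8, … — the shift grows by one for each successive letter.
On tangent: t+6=z, a+7=h, n+8=v, g+9=p, e+10=o, n+11=y, t+12=f.

zhvpoyf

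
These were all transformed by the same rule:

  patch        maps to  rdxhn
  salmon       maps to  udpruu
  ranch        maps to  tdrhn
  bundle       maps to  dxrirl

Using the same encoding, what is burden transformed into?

Letter i (0-indexed) is shifted by i+2, so successive shifts are 2, 3, 4, ….
On burden: b+2=d, u+3=x, r+4=v, d+5=i, e+6=k, n+7=u.

dxviku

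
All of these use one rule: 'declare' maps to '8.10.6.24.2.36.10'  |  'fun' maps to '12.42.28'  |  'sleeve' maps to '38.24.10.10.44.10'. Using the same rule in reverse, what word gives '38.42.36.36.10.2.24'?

d(#4)→8 and e(#5)→10: differences scale by 2, so n = 2·pos + 0. The formula is n = 2×(alphabet index, a=1).
Reversing it on 38.42.36.36.10.2.24: 38→(38−0)÷2=19=s, 42→(42−0)÷2=21=u, 36→(36−0)÷2=18=r, 36→(36−0)÷2=18=r, 10→(10−0)÷2=5=e, 2→(2−0)÷2=1=a, 24→(24−0)÷2=12=l.

surreal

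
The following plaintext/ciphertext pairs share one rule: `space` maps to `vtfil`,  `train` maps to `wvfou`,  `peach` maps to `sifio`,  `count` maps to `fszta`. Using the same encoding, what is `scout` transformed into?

vgtaa

In space: s→v is +3, p→t is +4, a→f is +5, c→i is +6 — the shift increases by 1 each position. The shift increases by 1 at each position, starting from +3: 3, 4, 5, ….
On scout: s+3=v, c+4=g, o+5=t, u+6=a, t+7=a.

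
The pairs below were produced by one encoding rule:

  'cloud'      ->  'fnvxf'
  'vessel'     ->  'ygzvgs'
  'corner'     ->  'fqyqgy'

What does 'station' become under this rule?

vvhwkvq

Shifts by position in cloud: pos 0: c→f (+3), pos 1: l→n (+2), pos 2: o→v (+7), pos 3: u→x (+3), pos 4: d→f (+2) — repeating every 3. A repeating key of period 3 is used — shifts +3, +2, +7 over and over.
On station: s+3=v, t+2=v, a+7=h, t+3=w, i+2=k, o+7=v, n+3=q.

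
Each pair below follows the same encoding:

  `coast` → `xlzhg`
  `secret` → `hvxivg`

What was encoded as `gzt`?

Each letter is replaced by its mirror in the alphabet: a↔z, b↔y, c↔x, and so on (the Atbash cipher).
Decoding gzt: g↔t, z↔a, t↔g.

tag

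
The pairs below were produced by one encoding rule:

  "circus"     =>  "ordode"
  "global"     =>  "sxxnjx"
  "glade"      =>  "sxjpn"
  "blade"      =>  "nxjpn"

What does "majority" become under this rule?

yjvxdrfk

The rule splits by letter class: vowels +9, consonants +12.
Applying it to majority: m(cons)+12=y, a(vowel)+9=j, j(cons)+12=v, o(vowel)+9=x, r(cons)+12=d, i(vowel)+9=r, t(cons)+12=f, y(cons)+12=k.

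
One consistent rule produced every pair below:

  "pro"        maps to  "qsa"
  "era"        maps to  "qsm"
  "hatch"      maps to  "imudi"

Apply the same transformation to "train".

usmuo

The shift depends on letter class: consonant p→q is +1, but vowel o→a is +12. Vowels shift forward by 12 and consonants shift forward by 1.
Applying it to train: t(cons)+1=u, r(cons)+1=s, a(vowel)+12=m, i(vowel)+12=u, n(cons)+1=o.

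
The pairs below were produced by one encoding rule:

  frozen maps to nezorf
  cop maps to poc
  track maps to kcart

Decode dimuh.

The output letters match the input read backwards: frozen reversed is nezorf. The word is simply reversed.
Decoding dimuh: then reverse → humid.

humid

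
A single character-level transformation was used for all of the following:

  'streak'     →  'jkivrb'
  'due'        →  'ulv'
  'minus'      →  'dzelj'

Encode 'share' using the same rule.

jyriv

Compare letters: s→j is +17, t→k is +17, r→i is +17 — a constant shift. It's a constant shift of +17 (ROT17).
For share: s+17=j, h+17=y, a+17=r, r+17=i, e+17=v.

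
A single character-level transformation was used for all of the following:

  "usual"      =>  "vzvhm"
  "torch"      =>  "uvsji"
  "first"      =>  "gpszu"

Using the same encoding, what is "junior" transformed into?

Shifts by position in usual: pos 0: u→v (+1), pos 1: s→z (+7), pos 2: u→v (+1), pos 3: a→h (+7) — repeating every 2. It's a Vigenère-style cipher with numeric key [1,7]: position i shifts by key[i mod 2].
For junior: j+1=k, u+7=b, n+1=o, i+7=p, o+1=p, r+7=y.

kboppy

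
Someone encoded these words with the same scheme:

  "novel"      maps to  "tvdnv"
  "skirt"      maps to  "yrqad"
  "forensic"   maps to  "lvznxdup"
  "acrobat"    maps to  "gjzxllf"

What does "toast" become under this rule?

In novel: n→t is +6, o→v is +7, v→d is +8, e→n is +9 — the shift increases by 1 each position. Each letter shifts forward by (position + 6), i.e. 6, 7, 8, … — the shift grows by one for each successive letter.
On toast: t+6=z, o+7=v, a+8=i, s+9=b, t+10=d.

zvibd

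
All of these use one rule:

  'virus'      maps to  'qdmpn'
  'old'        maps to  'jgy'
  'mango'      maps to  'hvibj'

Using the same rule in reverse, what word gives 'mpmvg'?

Every letter moves 21 places later in the alphabet, wrapping around z→a.
Decoding mpmvg: m−21=r, p−21=u, m−21=r, v−21=a, g−21=l.

rural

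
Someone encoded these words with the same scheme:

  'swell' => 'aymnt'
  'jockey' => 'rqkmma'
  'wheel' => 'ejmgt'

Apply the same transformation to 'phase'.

xjium

Shifts by position in swell: pos 0: s→a (+8), pos 1: w→y (+2), pos 2: e→m (+8), pos 3: l→n (+2) — repeating every 2. It's a Vigenère-style cipher with numeric key [8,2]: position i shifts by key[i mod 2].
For phase: p+8=x, h+2=j, a+8=i, s+2=u, e+8=m.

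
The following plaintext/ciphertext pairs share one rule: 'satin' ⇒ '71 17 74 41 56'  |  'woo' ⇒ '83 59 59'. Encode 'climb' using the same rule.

23 50 41 53 20

s(#19)→71 and a(#1)→17: differences scale by 3, so n = 3·pos + 14. The formula is n = 3×(alphabet index, a=1) + 14.
For climb: c=3→23, l=12→50, i=9→41, m=13→53, b=2→20.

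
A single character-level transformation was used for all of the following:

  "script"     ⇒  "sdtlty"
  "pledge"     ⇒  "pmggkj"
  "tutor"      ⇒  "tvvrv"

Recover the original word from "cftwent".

In script: s→s is +0, c→d is +1, r→t is +2, i→l is +3 — the shift increases by 1 each position. The shift increases by 1 at each position, starting from +0: 0, 1, 2, ….
Undoing it on cftwent: c−0=c, f−1=e, t−2=r, w−3=t, e−4=a, n−5=i, t−6=n.

certain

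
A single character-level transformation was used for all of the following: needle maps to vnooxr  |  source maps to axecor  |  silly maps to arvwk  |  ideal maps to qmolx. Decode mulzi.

elbow

In needle: n→v is +8, e→n is +9, e→o is +10, d→o is +11 — the shift increases by 1 each position. Each letter shifts forward by (position + 8), i.e. 8, 9, 10, … — the shift grows by one for each successive letter.
Decoding mulzi: m−8=e, u−9=l, l−10=b, z−11=o, i−12=w.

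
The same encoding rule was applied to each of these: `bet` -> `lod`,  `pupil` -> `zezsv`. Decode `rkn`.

Compare letters: b→l is +10, e→o is +10, t→d is +10 — a constant shift. This is a Caesar cipher with shift 10.
Decoding rkn: r−10=h, k−10=a, n−10=d.

had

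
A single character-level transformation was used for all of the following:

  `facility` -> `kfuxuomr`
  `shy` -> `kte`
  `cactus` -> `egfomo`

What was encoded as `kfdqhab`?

poverty

The output letters match the input read backwards, each shifted +12: facility reversed is ytilicaf. The word is reversed, then every letter is shifted forward by 12.
Reversing it on kfdqhab: shift back: k−12=y, f−12=t, d−12=r, q−12=e, h−12=v, a−12=o, b−12=p → ytrevop; then reverse → poverty.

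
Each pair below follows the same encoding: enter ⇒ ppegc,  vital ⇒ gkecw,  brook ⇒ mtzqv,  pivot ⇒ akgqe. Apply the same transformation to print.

attpe

Shifts by position in enter: pos 0: e→p (+11), pos 1: n→p (+2), pos 2: t→e (+11), pos 3: e→g (+2) — repeating every 2. It's a Vigenère-style cipher with numeric key [11,2]: position i shifts by key[i mod 2].
Applying it to print: p+11=a, r+2=t, i+11=t, n+2=p, t+11=e.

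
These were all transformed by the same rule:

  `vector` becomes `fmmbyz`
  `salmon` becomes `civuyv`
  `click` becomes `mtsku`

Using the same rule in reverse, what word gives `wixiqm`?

manage

A repeating key of period 2 is used — shifts +10, +8 over and over.
Undoing it on wixiqm: w−10=m, i−8=a, x−10=n, i−8=a, q−10=g, m−8=e.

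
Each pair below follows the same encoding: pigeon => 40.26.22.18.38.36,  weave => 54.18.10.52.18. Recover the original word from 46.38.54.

Each letter becomes 2×(its alphabet position, a=1..z=26) + 8.
Decoding 46.38.54: 46→(46−8)÷2=19=s, 38→(38−8)÷2=15=o, 54→(54−8)÷2=23=w.

sow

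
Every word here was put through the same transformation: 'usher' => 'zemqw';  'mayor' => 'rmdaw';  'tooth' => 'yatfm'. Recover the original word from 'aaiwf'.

Shifts by position in usher: pos 0: u→z (+5), pos 1: s→e (+12), pos 2: h→m (+5), pos 3: e→q (+12) — repeating every 2. The shifts repeat in a cycle of length 2: positions 0,1,… shift by +5, +12, then the pattern repeats.
Undoing it on aaiwf: a−5=v, a−12=o, i−5=d, w−12=k, f−5=a.

vodka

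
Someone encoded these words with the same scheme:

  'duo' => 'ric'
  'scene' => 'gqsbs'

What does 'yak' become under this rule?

Compare letters: d→r is +14, u→i is +14, o→c is +14 — a constant shift. Each letter is shifted forward by 14 in the alphabet (a Caesar shift of +14).
For yak: y+14=m, a+14=o, k+14=y.

moy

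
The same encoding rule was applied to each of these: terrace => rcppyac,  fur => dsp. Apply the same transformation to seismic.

Compare letters: t→r is +24, e→c is +24, r→p is +24 — a constant shift. Each letter is shifted forward by 24 in the alphabet (a Caesar shift of +24).
Applying it to seismic: s+24=q, e+24=c, i+24=g, s+24=q, m+24=k, i+24=g, c+24=a.

qcgqkga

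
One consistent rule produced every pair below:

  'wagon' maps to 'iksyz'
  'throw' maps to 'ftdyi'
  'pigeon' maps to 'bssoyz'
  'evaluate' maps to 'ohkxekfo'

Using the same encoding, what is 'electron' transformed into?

oxoofdyz

The shift depends on letter class: consonant w→i is +12, but vowel a→k is +10. Vowels shift forward by 10 and consonants shift forward by 12.
Applying it to electron: e(vowel)+10=o, l(cons)+12=x, e(vowel)+10=o, c(cons)+12=o, t(cons)+12=f, r(cons)+12=d, o(vowel)+10=y, n(cons)+12=z.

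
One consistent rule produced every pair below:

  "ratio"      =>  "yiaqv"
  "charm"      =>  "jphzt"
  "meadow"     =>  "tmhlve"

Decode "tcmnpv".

Shifts by position in ratio: pos 0: r→y (+7), pos 1: a→i (+8), pos 2: t→a (+7), pos 3: i→q (+8) — repeating every 2. The shifts repeat in a cycle of length 2: positions 0,1,… shift by +7, +8, then the pattern repeats.
Undoing it on tcmnpv: t−7=m, c−8=u, m−7=f, n−8=f, p−7=i, v−8=n.

muffin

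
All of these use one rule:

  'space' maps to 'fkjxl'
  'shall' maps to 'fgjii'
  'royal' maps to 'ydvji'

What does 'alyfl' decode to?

verse

s(18)→f(5) and p(15)→k(10) fit y≡7x+9 (mod 26); the inverse of 7 mod 26 is 15. Treating letters as 0–25, the rule is x ↦ 7x + 9 (mod 26).
Decoding alyfl: a(0)→15·(0−9)≡21=v; l(11)→15·(11−9)≡4=e; y(24)→15·(24−9)≡17=r; f(5)→15·(5−9)≡18=s; l(11)→15·(11−9)≡4=e (all mod 26).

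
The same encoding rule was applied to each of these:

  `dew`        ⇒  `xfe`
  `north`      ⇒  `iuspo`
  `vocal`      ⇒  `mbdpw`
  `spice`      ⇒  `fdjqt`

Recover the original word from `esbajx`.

The output letters match the input read backwards, each shifted +1: dew reversed is wed. Two steps: reverse the string, then apply a Caesar shift of +1.
Undoing it on esbajx: shift back: e−1=d, s−1=r, b−1=a, a−1=z, j−1=i, x−1=w → draziw; then reverse → wizard.

wizard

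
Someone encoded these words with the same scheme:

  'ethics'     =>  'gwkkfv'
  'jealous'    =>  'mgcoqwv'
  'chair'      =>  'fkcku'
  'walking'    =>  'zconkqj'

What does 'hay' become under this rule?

The rule splits by letter class: vowels +2, consonants +3.
For hay: h(cons)+3=k, a(vowel)+2=c, y(cons)+3=b.

kcb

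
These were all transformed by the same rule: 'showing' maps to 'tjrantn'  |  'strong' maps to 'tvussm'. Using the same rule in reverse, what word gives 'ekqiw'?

The shift increases by 1 at each position, starting from +1: 1, 2, 3, ….
Undoing it on ekqiw: e−1=d, k−2=i, q−3=n, i−4=e, w−5=r.

diner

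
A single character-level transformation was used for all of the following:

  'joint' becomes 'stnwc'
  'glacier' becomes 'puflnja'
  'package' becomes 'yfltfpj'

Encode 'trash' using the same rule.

cafbq

Vowels shift forward by 5 and consonants shift forward by 9.
On trash: t(cons)+9=c, r(cons)+9=a, a(vowel)+5=f, s(cons)+9=b, h(cons)+9=q.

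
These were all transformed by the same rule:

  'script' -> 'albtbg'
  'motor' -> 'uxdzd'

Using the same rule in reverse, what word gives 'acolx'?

Letter i (0-indexed) is shifted by i+8, so successive shifts are 8, 9, 10, ….
Decoding acolx: a−8=s, c−9=t, o−10=e, l−11=a, x−12=l.

steal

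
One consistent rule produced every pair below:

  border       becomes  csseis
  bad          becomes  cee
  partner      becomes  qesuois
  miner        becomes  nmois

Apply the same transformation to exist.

The shift depends on letter class: consonant b→c is +1, but vowel o→s is +4. The rule splits by letter class: vowels +4, consonants +1.
On exist: e(vowel)+4=i, x(cons)+1=y, i(vowel)+4=m, s(cons)+1=t, t(cons)+1=u.

iymtu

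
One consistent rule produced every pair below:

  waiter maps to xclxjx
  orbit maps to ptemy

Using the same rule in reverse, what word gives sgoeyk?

In waiter: w→x is +1, a→c is +2, i→l is +3, t→x is +4 — the shift increases by 1 each position. Each letter shifts forward by (position + 1), i.e. 1, 2, 3, … — the shift grows by one for each successive letter.
Decoding sgoeyk: s−1=r, g−2=e, o−3=l, e−4=a, y−5=t, k−6=e.

relate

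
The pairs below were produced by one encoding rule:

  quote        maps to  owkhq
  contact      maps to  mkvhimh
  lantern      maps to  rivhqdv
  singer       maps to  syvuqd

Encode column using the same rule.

q(16)→o(14) and u(20)→w(22) fit y≡15x+8 (mod 26); the inverse of 15 mod 26 is 7. Each letter's alphabet position (a=0..z=25) is mapped through 15·x+8 mod 26 — an affine cipher.
On column: c(2)→15·2+8≡12=m; o(14)→15·14+8≡10=k; l(11)→15·11+8≡17=r; u(20)→15·20+8≡22=w; m(12)→15·12+8≡6=g; n(13)→15·13+8≡21=v (all mod 26).

mkrwgv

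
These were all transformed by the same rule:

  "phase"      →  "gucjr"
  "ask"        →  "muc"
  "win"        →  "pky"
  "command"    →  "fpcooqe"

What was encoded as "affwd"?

buddy

The output letters match the input read backwards, each shifted +2: phase reversed is esahp. The word is reversed, then every letter is shifted forward by 2.
Reversing it on affwd: shift back: a−2=y, f−2=d, f−2=d, w−2=u, d−2=b → yddub; then reverse → buddy.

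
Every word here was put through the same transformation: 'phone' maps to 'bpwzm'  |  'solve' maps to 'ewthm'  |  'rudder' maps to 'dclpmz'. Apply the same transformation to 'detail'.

Shifts by position in phone: pos 0: p→b (+12), pos 1: h→p (+8), pos 2: o→w (+8), pos 3: n→z (+12), pos 4: e→m (+8) — repeating every 3. A repeating key of period 3 is used — shifts +12, +8, +8 over and over.
For detail: d+12=p, e+8=m, t+8=b, a+12=m, i+8=q, l+8=t.

pmbmqt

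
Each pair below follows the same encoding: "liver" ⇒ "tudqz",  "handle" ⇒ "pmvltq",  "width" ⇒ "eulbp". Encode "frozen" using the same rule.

nzahqv

The shift depends on letter class: consonant l→t is +8, but vowel i→u is +12. Vowels shift forward by 12 and consonants shift forward by 8.
Applying it to frozen: f(cons)+8=n, r(cons)+8=z, o(vowel)+12=a, z(cons)+8=h, e(vowel)+12=q, n(cons)+8=v.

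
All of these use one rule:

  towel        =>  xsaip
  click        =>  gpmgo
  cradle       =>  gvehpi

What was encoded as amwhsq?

Each letter is shifted forward by 4 in the alphabet (a Caesar shift of +4).
Decoding amwhsq: a−4=w, m−4=i, w−4=s, h−4=d, s−4=o, q−4=m.

wisdom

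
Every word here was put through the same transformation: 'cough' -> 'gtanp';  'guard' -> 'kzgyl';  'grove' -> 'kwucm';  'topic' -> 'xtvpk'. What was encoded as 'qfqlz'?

maker

In cough: c→g is +4, o→t is +5, u→a is +6, g→n is +7 — the shift increases by 1 each position. Each letter shifts forward by (position + 4), i.e. 4, 5, 6, … — the shift grows by one for each successive letter.
Decoding qfqlz: q−4=m, f−5=a, q−6=k, l−7=e, z−8=r.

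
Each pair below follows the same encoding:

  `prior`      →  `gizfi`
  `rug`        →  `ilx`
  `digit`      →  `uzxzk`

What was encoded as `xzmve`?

Compare letters: p→g is +17, r→i is +17, i→z is +17 — a constant shift. It's a constant shift of +17 (ROT17).
Reversing it on xzmve: x−17=g, z−17=i, m−17=v, v−17=e, e−17=n.

given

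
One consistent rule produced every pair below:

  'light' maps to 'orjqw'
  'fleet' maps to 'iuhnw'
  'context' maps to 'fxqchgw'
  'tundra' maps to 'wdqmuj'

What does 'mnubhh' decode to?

Shifts by position in light: pos 0: l→o (+3), pos 1: i→r (+9), pos 2: g→j (+3), pos 3: h→q (+9) — repeating every 2. A repeating key of period 2 is used — shifts +3, +9 over and over.
Decoding mnubhh: m−3=j, n−9=e, u−3=r, b−9=s, h−3=e, h−9=y.

jersey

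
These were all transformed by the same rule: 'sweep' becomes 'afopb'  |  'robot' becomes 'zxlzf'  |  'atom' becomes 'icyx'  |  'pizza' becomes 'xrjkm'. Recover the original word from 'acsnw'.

stick

In sweep: s→a is +8, w→f is +9, e→o is +10, e→p is +11 — the shift increases by 1 each position. Each letter shifts forward by (position + 8), i.e. 8, 9, 10, … — the shift grows by one for each successive letter.
Undoing it on acsnw: a−8=s, c−9=t, s−10=i, n−11=c, w−12=k.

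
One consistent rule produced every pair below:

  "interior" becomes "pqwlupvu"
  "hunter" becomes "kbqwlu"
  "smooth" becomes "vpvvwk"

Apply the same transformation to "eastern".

The shift depends on letter class: consonant n→q is +3, but vowel i→p is +7. Two shifts are in play — +7 for a/e/i/o/u, +3 for every other letter.
Applying it to eastern: e(vowel)+7=l, a(vowel)+7=h, s(cons)+3=v, t(cons)+3=w, e(vowel)+7=l, r(cons)+3=u, n(cons)+3=q.

lhvwluq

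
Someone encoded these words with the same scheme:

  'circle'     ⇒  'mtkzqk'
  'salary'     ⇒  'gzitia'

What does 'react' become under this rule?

bkimz

The output letters match the input read backwards, each shifted +8: circle reversed is elcric. Two steps: reverse the string, then apply a Caesar shift of +8.
On react: reverse → tcaer; then shift: t+8=b, c+8=k, a+8=i, e+8=m, r+8=z.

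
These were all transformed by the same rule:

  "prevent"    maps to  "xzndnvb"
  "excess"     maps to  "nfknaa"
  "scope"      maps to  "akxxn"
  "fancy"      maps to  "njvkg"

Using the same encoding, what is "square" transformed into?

The shift depends on letter class: consonant p→x is +8, but vowel e→n is +9. Two shifts are in play — +9 for a/e/i/o/u, +8 for every other letter.
Applying it to square: s(cons)+8=a, q(cons)+8=y, u(vowel)+9=d, a(vowel)+9=j, r(cons)+8=z, e(vowel)+9=n.

aydjzn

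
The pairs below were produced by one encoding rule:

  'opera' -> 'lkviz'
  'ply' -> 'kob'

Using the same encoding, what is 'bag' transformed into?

Each pair mirrors across the alphabet (o↔l, p↔k, e↔v): positions sum to 25. Letters are reflected about the middle of the alphabet (position → 25−position): Atbash.
On bag: b↔y, a↔z, g↔t.

yzt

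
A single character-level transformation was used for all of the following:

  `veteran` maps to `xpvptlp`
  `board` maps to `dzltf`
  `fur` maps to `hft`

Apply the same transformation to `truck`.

The shift depends on letter class: consonant v→x is +2, but vowel e→p is +11. Vowels shift forward by 11 and consonants shift forward by 2.
For truck: t(cons)+2=v, r(cons)+2=t, u(vowel)+11=f, c(cons)+2=e, k(cons)+2=m.

vtfem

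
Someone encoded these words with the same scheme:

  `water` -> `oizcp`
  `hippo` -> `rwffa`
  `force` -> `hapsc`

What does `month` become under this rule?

qavzr

w(22)→o(14) and a(0)→i(8) fit y≡5x+8 (mod 26); the inverse of 5 mod 26 is 21. This is an affine cipher: with a=0,…,z=25, each position x becomes (5x+8) mod 26.
For month: m(12)→5·12+8≡16=q; o(14)→5·14+8≡0=a; n(13)→5·13+8≡21=v; t(19)→5·19+8≡25=z; h(7)→5·7+8≡17=r (all mod 26).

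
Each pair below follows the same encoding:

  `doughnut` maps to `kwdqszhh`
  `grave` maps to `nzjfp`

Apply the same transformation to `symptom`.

zgvzeaz

In doughnut: d→k is +7, o→w is +8, u→d is +9, g→q is +10 — the shift increases by 1 each position. Letter i (0-indexed) is shifted by i+7, so successive shifts are 7, 8, 9, ….
For symptom: s+7=z, y+8=g, m+9=v, p+10=z, t+11=e, o+12=a, m+13=z.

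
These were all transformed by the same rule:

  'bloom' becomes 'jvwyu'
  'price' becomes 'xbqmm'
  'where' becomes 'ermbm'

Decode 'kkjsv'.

cabin

Shifts by position in bloom: pos 0: b→j (+8), pos 1: l→v (+10), pos 2: o→w (+8), pos 3: o→y (+10) — repeating every 2. It's a Vigenère-style cipher with numeric key [8,10]: position i shifts by key[i mod 2].
Reversing it on kkjsv: k−8=c, k−10=a, j−8=b, s−10=i, v−8=n.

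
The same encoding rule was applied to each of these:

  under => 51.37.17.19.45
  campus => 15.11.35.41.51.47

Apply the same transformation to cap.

u(#21)→51 and n(#14)→37: differences scale by 2, so n = 2·pos + 9. With a=1..z=26, the number is 2·pos + 9.
On cap: c=3→15, a=1→11, p=16→41.

15.11.41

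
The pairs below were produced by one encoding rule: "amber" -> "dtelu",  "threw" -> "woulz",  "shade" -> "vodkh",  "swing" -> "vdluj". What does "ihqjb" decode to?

fancy

Shifts by position in amber: pos 0: a→d (+3), pos 1: m→t (+7), pos 2: b→e (+3), pos 3: e→l (+7) — repeating every 2. It's a Vigenère-style cipher with numeric key [3,7]: position i shifts by key[i mod 2].
Decoding ihqjb: i−3=f, h−7=a, q−3=n, j−7=c, b−3=y.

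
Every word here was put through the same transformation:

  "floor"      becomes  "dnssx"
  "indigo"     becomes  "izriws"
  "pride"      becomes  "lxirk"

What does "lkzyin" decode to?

pencil

f(5)→d(3) and l(11)→n(13) fit y≡19x+12 (mod 26); the inverse of 19 mod 26 is 11. Treating letters as 0–25, the rule is x ↦ 19x + 12 (mod 26).
Decoding lkzyin: l(11)→11·(11−12)≡15=p; k(10)→11·(10−12)≡4=e; z(25)→11·(25−12)≡13=n; y(24)→11·(24−12)≡2=c; i(8)→11·(8−12)≡8=i; n(13)→11·(13−12)≡11=l (all mod 26).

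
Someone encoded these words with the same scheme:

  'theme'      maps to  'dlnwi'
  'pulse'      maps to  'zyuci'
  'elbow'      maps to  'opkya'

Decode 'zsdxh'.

Shifts by position in theme: pos 0: t→d (+10), pos 1: h→l (+4), pos 2: e→n (+9), pos 3: m→w (+10), pos 4: e→i (+4) — repeating every 3. A repeating key of period 3 is used — shifts +10, +4, +9 over and over.
Decoding zsdxh: z−10=p, s−4=o, d−9=u, x−10=n, h−4=d.

pound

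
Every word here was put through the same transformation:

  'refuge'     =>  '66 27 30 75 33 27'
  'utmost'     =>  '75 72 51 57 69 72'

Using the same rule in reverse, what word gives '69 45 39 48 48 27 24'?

r(#18)→66 and e(#5)→27: differences scale by 3, so n = 3·pos + 12. With a=1..z=26, the number is 3·pos + 12.
Decoding 69 45 39 48 48 27 24: 69→(69−12)÷3=19=s, 45→(45−12)÷3=11=k, 39→(39−12)÷3=9=i, 48→(48−12)÷3=12=l, 48→(48−12)÷3=12=l, 27→(27−12)÷3=5=e, 24→(24−12)÷3=4=d.

skilled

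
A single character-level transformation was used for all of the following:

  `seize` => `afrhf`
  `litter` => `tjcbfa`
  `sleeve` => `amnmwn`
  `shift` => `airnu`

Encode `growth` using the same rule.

osxeuq

Shifts by position in seize: pos 0: s→a (+8), pos 1: e→f (+1), pos 2: i→r (+9), pos 3: z→h (+8), pos 4: e→f (+1) — repeating every 3. A repeating key of period 3 is used — shifts +8, +1, +9 over and over.
Applying it to growth: g+8=o, r+1=s, o+9=x, w+8=e, t+1=u, h+9=q.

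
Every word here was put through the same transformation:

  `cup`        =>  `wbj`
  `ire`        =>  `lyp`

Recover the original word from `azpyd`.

wrist

The output letters match the input read backwards, each shifted +7: cup reversed is puc. Two steps: reverse the string, then apply a Caesar shift of +7.
Reversing it on azpyd: shift back: a−7=t, z−7=s, p−7=i, y−7=r, d−7=w → tsirw; then reverse → wrist.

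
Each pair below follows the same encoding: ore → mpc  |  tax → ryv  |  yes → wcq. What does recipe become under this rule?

Compare letters: o→m is +24, r→p is +24, e→c is +24 — a constant shift. Each letter is shifted forward by 24 in the alphabet (a Caesar shift of +24).
Applying it to recipe: r+24=p, e+24=c, c+24=a, i+24=g, p+24=n, e+24=c.

pcagnc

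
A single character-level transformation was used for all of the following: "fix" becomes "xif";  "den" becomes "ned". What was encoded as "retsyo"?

It's just the letters in reverse order.
Decoding retsyo: then reverse → oyster.

oyster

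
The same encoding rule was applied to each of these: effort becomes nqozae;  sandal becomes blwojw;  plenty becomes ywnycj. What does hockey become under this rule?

qzlvnj

Shifts by position in effort: pos 0: e→n (+9), pos 1: f→q (+11), pos 2: f→o (+9), pos 3: o→z (+11) — repeating every 2. A repeating key of period 2 is used — shifts +9, +11 over and over.
For hockey: h+9=q, o+11=z, c+9=l, k+11=v, e+9=n, y+11=j.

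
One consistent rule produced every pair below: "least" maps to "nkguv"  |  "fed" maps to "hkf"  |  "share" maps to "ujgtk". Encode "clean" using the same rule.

The shift depends on letter class: consonant l→n is +2, but vowel e→k is +6. Two shifts are in play — +6 for a/e/i/o/u, +2 for every other letter.
Applying it to clean: c(cons)+2=e, l(cons)+2=n, e(vowel)+6=k, a(vowel)+6=g, n(cons)+2=p.

enkgp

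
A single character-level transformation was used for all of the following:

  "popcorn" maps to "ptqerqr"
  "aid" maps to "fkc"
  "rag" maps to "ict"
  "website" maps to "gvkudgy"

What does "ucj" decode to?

has

The output letters match the input read backwards, each shifted +2: popcorn reversed is nrocpop. Two steps: reverse the string, then apply a Caesar shift of +2.
Decoding ucj: shift back: u−2=s, c−2=a, j−2=h → sah; then reverse → has.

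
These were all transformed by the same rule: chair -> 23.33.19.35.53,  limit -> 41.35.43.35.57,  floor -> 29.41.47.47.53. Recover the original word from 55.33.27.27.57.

sheet

c(#3)→23 and h(#8)→33: differences scale by 2, so n = 2·pos + 17. With a=1..z=26, the number is 2·pos + 17.
Undoing it on 55.33.27.27.57: 55→(55−17)÷2=19=s, 33→(33−17)÷2=8=h, 27→(27−17)÷2=5=e, 27→(27−17)÷2=5=e, 57→(57−17)÷2=20=t.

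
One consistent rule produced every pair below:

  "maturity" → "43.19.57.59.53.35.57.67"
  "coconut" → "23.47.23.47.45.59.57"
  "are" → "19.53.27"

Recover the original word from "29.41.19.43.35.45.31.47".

flamingo

The formula is n = 2×(alphabet index, a=1) + 17.
Decoding 29.41.19.43.35.45.31.47: 29→(29−17)÷2=6=f, 41→(41−17)÷2=12=l, 19→(19−17)÷2=1=a, 43→(43−17)÷2=13=m, 35→(35−17)÷2=9=i, 45→(45−17)÷2=14=n, 31→(31−17)÷2=7=g, 47→(47−17)÷2=15=o.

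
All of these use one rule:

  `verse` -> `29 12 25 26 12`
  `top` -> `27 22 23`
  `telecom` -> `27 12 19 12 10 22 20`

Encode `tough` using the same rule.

v is letter #22 and maps to 29: an offset of 7. Each letter is replaced by its alphabet position (a=1..z=26) + 7.
On tough: t=20→27, o=15→22, u=21→28, g=7→14, h=8→15.

27 22 28 14 15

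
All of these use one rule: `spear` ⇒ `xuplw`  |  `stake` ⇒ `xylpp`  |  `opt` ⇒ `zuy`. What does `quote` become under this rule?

Two shifts are in play — +11 for a/e/i/o/u, +5 for every other letter.
On quote: q(cons)+5=v, u(vowel)+11=f, o(vowel)+11=z, t(cons)+5=y, e(vowel)+11=p.

vfzyp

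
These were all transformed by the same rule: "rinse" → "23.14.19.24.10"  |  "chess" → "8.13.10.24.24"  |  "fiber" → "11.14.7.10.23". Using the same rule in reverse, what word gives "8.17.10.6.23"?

clear

The number is (letter's place in the alphabet, a=1) + 5.
Reversing it on 8.17.10.6.23: 8→(8−5)÷1=3=c, 17→(17−5)÷1=12=l, 10→(10−5)÷1=5=e, 6→(6−5)÷1=1=a, 23→(23−5)÷1=18=r.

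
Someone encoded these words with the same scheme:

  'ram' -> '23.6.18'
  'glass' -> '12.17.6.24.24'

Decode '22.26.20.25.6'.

quota

r is letter #18 and maps to 23: an offset of 5. Letters become their 1-based position plus 5 (so a→6, b→7, …).
Undoing it on 22.26.20.25.6: 22→(22−5)÷1=17=q, 26→(26−5)÷1=21=u, 20→(20−5)÷1=15=o, 25→(25−5)÷1=20=t, 6→(6−5)÷1=1=a.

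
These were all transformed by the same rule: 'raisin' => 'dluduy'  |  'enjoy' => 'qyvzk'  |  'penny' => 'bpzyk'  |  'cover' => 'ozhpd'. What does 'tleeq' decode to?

Shifts by position in raisin: pos 0: r→d (+12), pos 1: a→l (+11), pos 2: i→u (+12), pos 3: s→d (+11) — repeating every 2. The shifts repeat in a cycle of length 2: positions 0,1,… shift by +12, +11, then the pattern repeats.
Undoing it on tleeq: t−12=h, l−11=a, e−12=s, e−11=t, q−12=e.

haste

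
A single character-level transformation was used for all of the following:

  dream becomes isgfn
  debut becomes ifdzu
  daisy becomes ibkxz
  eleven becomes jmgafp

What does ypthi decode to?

Shifts by position in dream: pos 0: d→i (+5), pos 1: r→s (+1), pos 2: e→g (+2), pos 3: a→f (+5), pos 4: m→n (+1) — repeating every 3. The shifts repeat in a cycle of length 3: positions 0,1,… shift by +5, +1, +2, then the pattern repeats.
Reversing it on ypthi: y−5=t, p−1=o, t−2=r, h−5=c, i−1=h.

torch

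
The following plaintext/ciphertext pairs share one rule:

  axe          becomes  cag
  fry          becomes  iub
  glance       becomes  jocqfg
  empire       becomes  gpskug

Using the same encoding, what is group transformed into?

The rule splits by letter class: vowels +2, consonants +3.
On group: g(cons)+3=j, r(cons)+3=u, o(vowel)+2=q, u(vowel)+2=w, p(cons)+3=s.

juqws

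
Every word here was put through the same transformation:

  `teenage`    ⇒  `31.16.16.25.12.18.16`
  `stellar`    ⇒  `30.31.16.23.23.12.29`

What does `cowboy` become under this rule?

t is letter #20 and maps to 31: an offset of 11. The number is (letter's place in the alphabet, a=1) + 11.
Applying it to cowboy: c=3→14, o=15→26, w=23→34, b=2→13, o=15→26, y=25→36.

14.26.34.13.26.36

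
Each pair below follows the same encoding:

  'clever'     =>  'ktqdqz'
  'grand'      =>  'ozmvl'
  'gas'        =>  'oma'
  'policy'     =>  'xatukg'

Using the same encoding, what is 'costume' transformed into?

The shift depends on letter class: consonant c→k is +8, but vowel e→q is +12. The rule splits by letter class: vowels +12, consonants +8.
On costume: c(cons)+8=k, o(vowel)+12=a, s(cons)+8=a, t(cons)+8=b, u(vowel)+12=g, m(cons)+8=u, e(vowel)+12=q.

kaabguq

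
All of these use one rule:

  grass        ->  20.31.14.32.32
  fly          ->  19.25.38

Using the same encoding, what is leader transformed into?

25.18.14.17.18.31

g is letter #7 and maps to 20: an offset of 13. Letters become their 1-based position plus 13 (so a→14, b→15, …).
Applying it to leader: l=12→25, e=5→18, a=1→14, d=4→17, e=5→18, r=18→31.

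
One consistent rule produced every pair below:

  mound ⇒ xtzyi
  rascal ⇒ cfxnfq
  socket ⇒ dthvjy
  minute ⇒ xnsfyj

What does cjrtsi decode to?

Shifts by position in mound: pos 0: m→x (+11), pos 1: o→t (+5), pos 2: u→z (+5), pos 3: n→y (+11), pos 4: d→i (+5) — repeating every 3. A repeating key of period 3 is used — shifts +11, +5, +5 over and over.
Undoing it on cjrtsi: c−11=r, j−5=e, r−5=m, t−11=i, s−5=n, i−5=d.

remind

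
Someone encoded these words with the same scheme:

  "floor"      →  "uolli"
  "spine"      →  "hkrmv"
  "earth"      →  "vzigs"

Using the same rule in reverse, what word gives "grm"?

Each pair mirrors across the alphabet (f↔u, l↔o, o↔l): positions sum to 25. Letters are reflected about the middle of the alphabet (position → 25−position): Atbash.
Decoding grm: g↔t, r↔i, m↔n.

tin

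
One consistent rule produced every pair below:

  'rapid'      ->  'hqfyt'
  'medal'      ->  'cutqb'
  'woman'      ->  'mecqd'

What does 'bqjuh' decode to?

later

Compare letters: r→h is +16, a→q is +16, p→f is +16 — a constant shift. Each letter is shifted forward by 16 in the alphabet (a Caesar shift of +16).
Undoing it on bqjuh: b−16=l, q−16=a, j−16=t, u−16=e, h−16=r.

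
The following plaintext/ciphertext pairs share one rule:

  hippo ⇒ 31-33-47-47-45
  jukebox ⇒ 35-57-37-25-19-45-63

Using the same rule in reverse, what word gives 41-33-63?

h(#8)→31 and i(#9)→33: differences scale by 2, so n = 2·pos + 15. With a=1..z=26, the number is 2·pos + 15.
Decoding 41-33-63: 41→(41−15)÷2=13=m, 33→(33−15)÷2=9=i, 63→(63−15)÷2=24=x.

mix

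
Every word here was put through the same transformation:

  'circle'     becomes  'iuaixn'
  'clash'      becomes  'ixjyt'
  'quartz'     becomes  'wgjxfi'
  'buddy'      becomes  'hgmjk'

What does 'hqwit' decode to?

The shifts repeat in a cycle of length 3: positions 0,1,… shift by +6, +12, +9, then the pattern repeats.
Reversing it on hqwit: h−6=b, q−12=e, w−9=n, i−6=c, t−12=h.

bench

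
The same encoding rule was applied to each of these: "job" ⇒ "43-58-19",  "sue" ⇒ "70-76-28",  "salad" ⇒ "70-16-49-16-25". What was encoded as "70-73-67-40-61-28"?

stripe

Each letter becomes 3×(its alphabet position, a=1..z=26) + 13.
Reversing it on 70-73-67-40-61-28: 70→(70−13)÷3=19=s, 73→(73−13)÷3=20=t, 67→(67−13)÷3=18=r, 40→(40−13)÷3=9=i, 61→(61−13)÷3=16=p, 28→(28−13)÷3=5=e.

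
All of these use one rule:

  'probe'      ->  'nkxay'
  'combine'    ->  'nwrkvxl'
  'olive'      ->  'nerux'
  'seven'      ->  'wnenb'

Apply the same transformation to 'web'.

knf

Read the word backwards and shift each letter +9.
On web: reverse → bew; then shift: b+9=k, e+9=n, w+9=f.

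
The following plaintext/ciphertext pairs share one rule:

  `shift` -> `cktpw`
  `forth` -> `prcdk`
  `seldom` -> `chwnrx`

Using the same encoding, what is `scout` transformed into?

Shifts by position in shift: pos 0: s→c (+10), pos 1: h→k (+3), pos 2: i→t (+11), pos 3: f→p (+10), pos 4: t→w (+3) — repeating every 3. It's a Vigenère-style cipher with numeric key [10,3,11]: position i shifts by key[i mod 3].
Applying it to scout: s+10=c, c+3=f, o+11=z, u+10=e, t+3=w.

cfzew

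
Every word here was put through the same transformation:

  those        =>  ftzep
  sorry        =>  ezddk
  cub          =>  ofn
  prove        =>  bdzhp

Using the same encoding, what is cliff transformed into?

oxtrr

The shift depends on letter class: consonant t→f is +12, but vowel o→z is +11. Two shifts are in play — +11 for a/e/i/o/u, +12 for every other letter.
On cliff: c(cons)+12=o, l(cons)+12=x, i(vowel)+11=t, f(cons)+12=r, f(cons)+12=r.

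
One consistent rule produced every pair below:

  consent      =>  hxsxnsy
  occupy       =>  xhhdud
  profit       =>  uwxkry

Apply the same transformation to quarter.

vdjwynw

The shift depends on letter class: consonant c→h is +5, but vowel o→x is +9. Vowels shift forward by 9 and consonants shift forward by 5.
Applying it to quarter: q(cons)+5=v, u(vowel)+9=d, a(vowel)+9=j, r(cons)+5=w, t(cons)+5=y, e(vowel)+9=n, r(cons)+5=w.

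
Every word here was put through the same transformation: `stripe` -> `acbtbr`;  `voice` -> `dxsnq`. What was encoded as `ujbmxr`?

marble

In stripe: s→a is +8, t→c is +9, r→b is +10, i→t is +11 — the shift increases by 1 each position. Letter i (0-indexed) is shifted by i+8, so successive shifts are 8, 9, 10, ….
Decoding ujbmxr: u−8=m, j−9=a, b−10=r, m−11=b, x−12=l, r−13=e.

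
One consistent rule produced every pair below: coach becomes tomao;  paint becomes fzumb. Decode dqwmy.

The output letters match the input read backwards, each shifted +12: coach reversed is hcaoc. The word is reversed, then every letter is shifted forward by 12.
Decoding dqwmy: shift back: d−12=r, q−12=e, w−12=k, m−12=a, y−12=m → rekam; then reverse → maker.

maker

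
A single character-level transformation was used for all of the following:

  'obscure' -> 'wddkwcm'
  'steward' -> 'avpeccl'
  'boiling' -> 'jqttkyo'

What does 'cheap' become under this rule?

kjpir

Shifts by position in obscure: pos 0: o→w (+8), pos 1: b→d (+2), pos 2: s→d (+11), pos 3: c→k (+8), pos 4: u→w (+2), pos 5: r→c (+11) — repeating every 3. It's a Vigenère-style cipher with numeric key [8,2,11]: position i shifts by key[i mod 3].
For cheap: c+8=k, h+2=j, e+11=p, a+8=i, p+2=r.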